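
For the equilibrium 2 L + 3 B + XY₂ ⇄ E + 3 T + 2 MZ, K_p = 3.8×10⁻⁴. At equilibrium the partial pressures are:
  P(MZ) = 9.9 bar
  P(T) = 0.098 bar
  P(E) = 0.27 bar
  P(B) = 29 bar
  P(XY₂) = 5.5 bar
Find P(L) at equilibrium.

P(L) = 0.022 bar

At equilibrium, K_p = P(E)·P(T)³·P(MZ)² / (P(L)²·P(B)³·P(XY₂)) = 3.8×10⁻⁴.
(0.27)·(0.098)³·(9.9)² / ((P(L))²·(29)³·(5.5)) = 3.8×10⁻⁴
P(L)² = 4.89×10⁻⁴ ⇒ P(L) = 0.022 bar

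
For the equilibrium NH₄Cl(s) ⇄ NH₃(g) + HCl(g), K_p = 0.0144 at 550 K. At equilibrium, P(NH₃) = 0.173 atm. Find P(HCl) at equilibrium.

P(HCl) = 0.0832 atm

(NH₄Cl is a pure solid — omitted from K_p.)
At equilibrium, K_p = P(NH₃)·P(HCl) = 0.0144.
(0.173)·(P(HCl)) = 0.0144
P(HCl) = 0.0832 atm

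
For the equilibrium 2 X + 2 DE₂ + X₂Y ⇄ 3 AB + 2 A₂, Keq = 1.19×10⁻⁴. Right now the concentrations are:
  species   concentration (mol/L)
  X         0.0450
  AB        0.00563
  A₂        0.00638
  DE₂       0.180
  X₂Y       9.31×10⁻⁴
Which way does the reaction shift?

Q = [AB]³·[A₂]² / ([X]²·[DE₂]²·[X₂Y]) = (0.00563)³·(0.00638)² / ((0.0450)²·(0.180)²·(9.31×10⁻⁴)) = 1.19×10⁻⁴
Q = 1.19×10⁻⁴ = Keq, so the system is already at equilibrium.

neither direction; the system is at equilibrium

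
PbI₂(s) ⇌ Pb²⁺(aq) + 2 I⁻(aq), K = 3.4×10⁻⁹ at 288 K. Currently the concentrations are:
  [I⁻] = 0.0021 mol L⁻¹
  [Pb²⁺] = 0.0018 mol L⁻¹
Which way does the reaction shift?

in the reverse direction

(PbI₂ is a pure solid — omitted from Q.)
Q = [Pb²⁺]·[I⁻]² = (0.0018)·(0.0021)² = 7.9×10⁻⁹
Q = 7.9×10⁻⁹ > K = 3.4×10⁻⁹, so the reverse reaction proceeds.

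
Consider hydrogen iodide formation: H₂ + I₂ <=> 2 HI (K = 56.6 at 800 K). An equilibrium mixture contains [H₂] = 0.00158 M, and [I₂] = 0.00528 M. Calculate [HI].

[HI] = 0.0217 M

At equilibrium, K = [HI]² / ([H₂]·[I₂]) = 56.6.
([HI])² / ((0.00158)·(0.00528)) = 56.6
[HI]² = 4.72×10⁻⁴ ⇒ [HI] = 0.0217 M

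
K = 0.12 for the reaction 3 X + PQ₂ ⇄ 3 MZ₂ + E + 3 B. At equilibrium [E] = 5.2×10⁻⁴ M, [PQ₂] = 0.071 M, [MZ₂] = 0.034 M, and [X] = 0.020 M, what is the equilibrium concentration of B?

[B] = 1.5 M

At equilibrium, K = [MZ₂]³·[E]·[B]³ / ([X]³·[PQ₂]) = 0.12.
(0.034)³·(5.2×10⁻⁴)·([B])³ / ((0.020)³·(0.071)) = 0.12
[B]³ = 3.33 ⇒ [B] = 1.5 M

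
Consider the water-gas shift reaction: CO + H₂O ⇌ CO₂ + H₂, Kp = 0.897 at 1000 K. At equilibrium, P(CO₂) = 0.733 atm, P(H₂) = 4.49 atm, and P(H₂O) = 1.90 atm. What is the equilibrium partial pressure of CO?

P(CO) = 1.93 atm

At equilibrium, Kp = P(CO₂)·P(H₂) / (P(CO)·P(H₂O)) = 0.897.
(0.733)·(4.49) / ((P(CO))·(1.90)) = 0.897
P(CO) = 1.93 atm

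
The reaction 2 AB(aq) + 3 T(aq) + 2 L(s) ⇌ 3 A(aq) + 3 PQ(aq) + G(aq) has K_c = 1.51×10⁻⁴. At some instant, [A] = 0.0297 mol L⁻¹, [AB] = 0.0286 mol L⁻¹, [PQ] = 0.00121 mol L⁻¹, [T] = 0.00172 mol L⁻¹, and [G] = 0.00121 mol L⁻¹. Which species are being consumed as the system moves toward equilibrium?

AB, T, L (reactants)

(L is a pure solid — omitted from Q_c.)
Q_c = [A]³·[PQ]³·[G] / ([AB]²·[T]³) = (0.0297)³·(0.00121)³·(0.00121) / ((0.0286)²·(0.00172)³) = 1.35×10⁻⁵
Q_c = 1.35×10⁻⁵ < K_c = 1.51×10⁻⁴: net forward reaction.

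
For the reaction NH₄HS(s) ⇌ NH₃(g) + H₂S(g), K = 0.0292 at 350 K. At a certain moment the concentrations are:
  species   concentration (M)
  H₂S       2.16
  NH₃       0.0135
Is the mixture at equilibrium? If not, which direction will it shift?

(NH₄HS is a pure solid — omitted from Q.)
Q = [NH₃]·[H₂S] = (0.0135)·(2.16) = 0.0292
Q = 0.0292 = K; the system is at equilibrium.

yes, at equilibrium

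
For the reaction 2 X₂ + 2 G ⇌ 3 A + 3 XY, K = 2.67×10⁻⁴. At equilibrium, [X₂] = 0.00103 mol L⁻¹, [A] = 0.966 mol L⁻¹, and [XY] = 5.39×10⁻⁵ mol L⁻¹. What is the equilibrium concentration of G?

[G] = 0.0223 mol L⁻¹

At equilibrium, K = [A]³·[XY]³ / ([X₂]²·[G]²) = 2.67×10⁻⁴.
(0.966)³·(5.39×10⁻⁵)³ / ((0.00103)²·([G])²) = 2.67×10⁻⁴
[G]² = 4.98×10⁻⁴ ⇒ [G] = 0.0223 mol L⁻¹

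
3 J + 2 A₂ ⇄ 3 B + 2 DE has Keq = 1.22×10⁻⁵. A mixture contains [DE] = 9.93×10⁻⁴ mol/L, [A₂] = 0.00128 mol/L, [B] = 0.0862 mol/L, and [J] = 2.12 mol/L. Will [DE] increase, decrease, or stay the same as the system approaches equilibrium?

decrease

Q = [B]³·[DE]² / ([J]³·[A₂]²) = (0.0862)³·(9.93×10⁻⁴)² / ((2.12)³·(0.00128)²) = 4.05×10⁻⁵
Q = 4.05×10⁻⁵ > Keq = 1.22×10⁻⁵: net reverse reaction.
DE is a product, so it decreases.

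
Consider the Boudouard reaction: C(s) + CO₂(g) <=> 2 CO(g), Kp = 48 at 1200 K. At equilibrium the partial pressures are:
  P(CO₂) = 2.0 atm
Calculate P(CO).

P(CO) = 9.8 atm

(C is a pure solid — omitted from Kp.)
At equilibrium, Kp = P(CO)² / P(CO₂) = 48.
(P(CO))² / (2.0) = 48
P(CO)² = 96.0 ⇒ P(CO) = 9.8 atm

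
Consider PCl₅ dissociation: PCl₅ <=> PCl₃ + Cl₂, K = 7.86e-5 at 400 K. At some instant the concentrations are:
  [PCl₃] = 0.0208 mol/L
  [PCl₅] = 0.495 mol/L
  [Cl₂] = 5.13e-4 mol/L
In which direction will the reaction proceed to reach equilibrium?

Q = [PCl₃]·[Cl₂] / [PCl₅] = (0.0208)·(5.13e-4) / (0.495) = 2.16e-5
Q = 2.16e-5 < K = 7.86e-5, so the forward reaction proceeds.

forward (toward products)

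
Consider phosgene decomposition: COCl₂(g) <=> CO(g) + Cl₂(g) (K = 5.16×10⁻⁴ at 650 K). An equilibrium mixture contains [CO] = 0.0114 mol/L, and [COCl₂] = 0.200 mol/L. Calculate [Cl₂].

At equilibrium, K = [CO]·[Cl₂] / [COCl₂] = 5.16×10⁻⁴.
(0.0114)·([Cl₂]) / (0.200) = 5.16×10⁻⁴
[Cl₂] = 0.00905 mol/L

[Cl₂] = 0.00905 mol/L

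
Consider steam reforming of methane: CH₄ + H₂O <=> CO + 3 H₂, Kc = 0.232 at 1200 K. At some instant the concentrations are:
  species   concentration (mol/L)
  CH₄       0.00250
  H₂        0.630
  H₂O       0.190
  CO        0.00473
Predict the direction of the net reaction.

Qc = [CO]·[H₂]³ / ([CH₄]·[H₂O]) = (0.00473)·(0.630)³ / ((0.00250)·(0.190)) = 2.49
Qc = 2.49 > Kc = 0.232, so the reverse reaction proceeds.

to the left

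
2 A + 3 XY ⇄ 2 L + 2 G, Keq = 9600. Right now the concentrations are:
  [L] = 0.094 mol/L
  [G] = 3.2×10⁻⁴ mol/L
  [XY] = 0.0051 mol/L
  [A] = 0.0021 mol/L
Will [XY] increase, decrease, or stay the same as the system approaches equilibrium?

decrease

Q = [L]²·[G]² / ([A]²·[XY]³) = (0.094)²·(3.2×10⁻⁴)² / ((0.0021)²·(0.0051)³) = 1500
Q = 1500 < Keq = 9600: net forward reaction.
XY is a reactant, so it decreases.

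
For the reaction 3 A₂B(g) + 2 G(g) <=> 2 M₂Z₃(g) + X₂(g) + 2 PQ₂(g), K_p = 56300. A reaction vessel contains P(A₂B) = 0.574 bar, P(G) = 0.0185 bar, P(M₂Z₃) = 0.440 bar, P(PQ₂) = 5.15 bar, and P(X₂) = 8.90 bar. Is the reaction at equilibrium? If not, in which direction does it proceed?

Q_p = P(M₂Z₃)²·P(X₂)·P(PQ₂)² / (P(A₂B)³·P(G)²) = (0.440)²·(8.90)·(5.15)² / ((0.574)³·(0.0185)²) = 7.06×10⁵
Q_p = 7.06×10⁵ > K_p = 56300, so the reverse reaction proceeds.

to the left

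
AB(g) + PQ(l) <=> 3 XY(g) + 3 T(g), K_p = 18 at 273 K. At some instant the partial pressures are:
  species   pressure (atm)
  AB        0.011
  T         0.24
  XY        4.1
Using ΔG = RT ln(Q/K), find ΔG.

(PQ is a pure liquid — omitted from Q_p.)
Q_p = P(XY)³·P(T)³ / P(AB) = (4.1)³·(0.24)³ / (0.011) = 86.6
ΔG = RT ln(Q_p/K_p) = (8.314 J mol⁻¹ K⁻¹)(273 K) × ln(86.6/18)
   = (2.270 kJ/mol)(1.571) = 3.57 kJ/mol
ΔG > 0, so the forward reaction is non-spontaneous (proceeds in reverse).

ΔG = 3.57 kJ/mol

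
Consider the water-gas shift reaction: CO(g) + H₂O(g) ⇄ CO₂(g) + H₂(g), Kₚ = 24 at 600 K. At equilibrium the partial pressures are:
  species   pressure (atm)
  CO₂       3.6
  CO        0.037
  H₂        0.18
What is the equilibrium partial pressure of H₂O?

P(H₂O) = 0.73 atm

At equilibrium, Kₚ = P(CO₂)·P(H₂) / (P(CO)·P(H₂O)) = 24.
(3.6)·(0.18) / ((0.037)·(P(H₂O))) = 24
P(H₂O) = 0.730 = 0.73 atm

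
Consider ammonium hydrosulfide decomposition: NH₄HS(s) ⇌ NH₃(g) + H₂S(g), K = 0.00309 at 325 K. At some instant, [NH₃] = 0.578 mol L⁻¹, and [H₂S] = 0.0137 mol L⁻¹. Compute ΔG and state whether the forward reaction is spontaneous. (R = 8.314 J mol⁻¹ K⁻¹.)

ΔG = 2.54 kJ/mol; the forward reaction is non-spontaneous

(NH₄HS is a pure solid — omitted from Q.)
Q = [NH₃]·[H₂S] = (0.578)·(0.0137) = 0.00792
ΔG = RT ln(Q/K) = (8.314 J mol⁻¹ K⁻¹)(325 K) × ln(0.00792/0.00309)
   = (2.702 kJ/mol)(0.9412) = 2.54 kJ/mol
ΔG > 0, so the forward reaction is non-spontaneous (proceeds in reverse).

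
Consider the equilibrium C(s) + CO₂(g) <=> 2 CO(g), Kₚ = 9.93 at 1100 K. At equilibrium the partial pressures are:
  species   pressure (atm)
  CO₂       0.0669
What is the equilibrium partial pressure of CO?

P(CO) = 0.815 atm

(C is a pure solid — omitted from Kₚ.)
At equilibrium, Kₚ = P(CO)² / P(CO₂) = 9.93.
(P(CO))² / (0.0669) = 9.93
P(CO)² = 0.664 ⇒ P(CO) = 0.815 atm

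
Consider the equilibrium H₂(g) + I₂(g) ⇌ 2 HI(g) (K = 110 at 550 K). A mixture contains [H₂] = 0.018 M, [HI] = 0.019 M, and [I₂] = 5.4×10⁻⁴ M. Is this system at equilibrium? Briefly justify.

Q = [HI]² / ([H₂]·[I₂]) = (0.019)² / ((0.018)·(5.4×10⁻⁴)) = 37
Q = 37 < K = 110: net forward reaction.

no; Q < K, reaction proceeds forward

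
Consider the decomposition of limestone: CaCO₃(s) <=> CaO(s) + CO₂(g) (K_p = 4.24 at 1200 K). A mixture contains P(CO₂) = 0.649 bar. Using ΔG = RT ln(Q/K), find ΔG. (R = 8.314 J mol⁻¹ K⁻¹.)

ΔG = -18.7 kJ/mol

(CaCO₃, CaO are pure solids — omitted from Q_p.)
Q_p = P(CO₂) = 0.649
ΔG = RT ln(Q_p/K_p) = (8.314 J mol⁻¹ K⁻¹)(1200 K) × ln(0.649/4.24)
   = (9.977 kJ/mol)(-1.877) = -18.7 kJ/mol
ΔG < 0, so the forward reaction is spontaneous (proceeds forward).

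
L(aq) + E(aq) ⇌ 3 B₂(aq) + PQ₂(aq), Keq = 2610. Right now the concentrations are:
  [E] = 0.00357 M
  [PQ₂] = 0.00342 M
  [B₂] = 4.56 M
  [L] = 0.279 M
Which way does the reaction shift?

forward (toward products)

Q = [B₂]³·[PQ₂] / ([L]·[E]) = (4.56)³·(0.00342) / ((0.279)·(0.00357)) = 326
Q = 326 < Keq = 2610, so the forward reaction proceeds.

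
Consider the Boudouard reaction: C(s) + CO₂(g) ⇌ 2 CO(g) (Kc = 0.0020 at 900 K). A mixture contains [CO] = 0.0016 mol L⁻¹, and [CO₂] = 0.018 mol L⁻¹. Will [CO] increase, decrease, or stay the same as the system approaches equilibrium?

increase

(C is a pure solid — omitted from Qc.)
Qc = [CO]² / [CO₂] = (0.0016)² / (0.018) = 1.4×10⁻⁴
Qc = 1.4×10⁻⁴ < Kc = 0.0020: net forward reaction.
CO is a product, so it increases.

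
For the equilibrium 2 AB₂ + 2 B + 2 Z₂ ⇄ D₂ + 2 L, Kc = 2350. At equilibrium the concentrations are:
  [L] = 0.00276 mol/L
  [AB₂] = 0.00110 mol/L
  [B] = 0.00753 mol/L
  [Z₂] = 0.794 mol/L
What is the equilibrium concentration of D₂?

At equilibrium, Kc = [D₂]·[L]² / ([AB₂]²·[B]²·[Z₂]²) = 2350.
([D₂])·(0.00276)² / ((0.00110)²·(0.00753)²·(0.794)²) = 2350
[D₂] = 0.0133 mol/L

[D₂] = 0.0133 mol/L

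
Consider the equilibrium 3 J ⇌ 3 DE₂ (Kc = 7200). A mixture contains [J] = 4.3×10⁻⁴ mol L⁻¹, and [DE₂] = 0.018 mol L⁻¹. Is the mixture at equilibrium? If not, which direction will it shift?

Qc = [DE₂]³ / [J]³ = (0.018)³ / (4.3×10⁻⁴)³ = 73000
Qc = 73000 > Kc = 7200: net reverse reaction.

no; Q > K, reaction proceeds in reverse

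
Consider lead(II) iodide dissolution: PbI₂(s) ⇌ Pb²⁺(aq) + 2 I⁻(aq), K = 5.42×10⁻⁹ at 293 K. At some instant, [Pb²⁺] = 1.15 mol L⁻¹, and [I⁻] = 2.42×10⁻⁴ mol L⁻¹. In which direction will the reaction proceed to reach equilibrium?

(PbI₂ is a pure solid — omitted from Q.)
Q = [Pb²⁺]·[I⁻]² = (1.15)·(2.42×10⁻⁴)² = 6.73×10⁻⁸
Q = 6.73×10⁻⁸ > K = 5.42×10⁻⁹, so the reverse reaction proceeds.

reverse (toward reactants)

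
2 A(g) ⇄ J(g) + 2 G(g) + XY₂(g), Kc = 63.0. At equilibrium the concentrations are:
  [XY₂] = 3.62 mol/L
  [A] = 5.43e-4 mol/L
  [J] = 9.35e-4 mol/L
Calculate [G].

At equilibrium, Kc = [J]·[G]²·[XY₂] / [A]² = 63.0.
(9.35e-4)·([G])²·(3.62) / (5.43e-4)² = 63.0
[G]² = 0.00549 ⇒ [G] = 0.0741 mol/L

[G] = 0.0741 mol/L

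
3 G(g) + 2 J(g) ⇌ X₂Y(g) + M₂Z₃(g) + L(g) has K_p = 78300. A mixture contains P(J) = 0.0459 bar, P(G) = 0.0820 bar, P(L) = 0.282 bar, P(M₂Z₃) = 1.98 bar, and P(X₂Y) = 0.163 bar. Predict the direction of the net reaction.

at equilibrium

Q_p = P(X₂Y)·P(M₂Z₃)·P(L) / (P(G)³·P(J)²) = (0.163)·(1.98)·(0.282) / ((0.0820)³·(0.0459)²) = 78300
Q_p = 78300 = K_p, so the system is already at equilibrium.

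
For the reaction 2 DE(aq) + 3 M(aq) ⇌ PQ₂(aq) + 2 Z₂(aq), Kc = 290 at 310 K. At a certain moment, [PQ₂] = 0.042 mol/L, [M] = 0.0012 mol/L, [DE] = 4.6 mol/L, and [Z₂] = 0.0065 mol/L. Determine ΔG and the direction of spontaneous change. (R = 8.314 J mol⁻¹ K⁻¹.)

ΔG = -4.61 kJ/mol; the forward reaction is spontaneous

Qc = [PQ₂]·[Z₂]² / ([DE]²·[M]³) = (0.042)·(0.0065)² / ((4.6)²·(0.0012)³) = 48.5
ΔG = RT ln(Qc/Kc) = (8.314 J mol⁻¹ K⁻¹)(310 K) × ln(48.5/290)
   = (2.577 kJ/mol)(-1.788) = -4.61 kJ/mol
ΔG < 0, so the forward reaction is spontaneous (proceeds forward).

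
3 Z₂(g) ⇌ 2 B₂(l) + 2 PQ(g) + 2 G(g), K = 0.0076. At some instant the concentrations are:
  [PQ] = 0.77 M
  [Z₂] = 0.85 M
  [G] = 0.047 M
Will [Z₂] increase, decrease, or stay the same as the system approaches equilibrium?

decrease

(B₂ is a pure liquid — omitted from Q.)
Q = [PQ]²·[G]² / [Z₂]³ = (0.77)²·(0.047)² / (0.85)³ = 0.0021
Q = 0.0021 < K = 0.0076: net forward reaction.
Z₂ is a reactant, so it decreases.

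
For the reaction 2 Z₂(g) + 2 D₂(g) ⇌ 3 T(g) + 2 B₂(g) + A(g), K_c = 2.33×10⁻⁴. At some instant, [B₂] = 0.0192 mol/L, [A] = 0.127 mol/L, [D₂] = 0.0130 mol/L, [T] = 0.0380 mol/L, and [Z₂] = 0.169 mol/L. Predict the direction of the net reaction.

in the reverse direction

Q_c = [T]³·[B₂]²·[A] / ([Z₂]²·[D₂]²) = (0.0380)³·(0.0192)²·(0.127) / ((0.169)²·(0.0130)²) = 5.32×10⁻⁴
Q_c = 5.32×10⁻⁴ > K_c = 2.33×10⁻⁴, so the reverse reaction proceeds.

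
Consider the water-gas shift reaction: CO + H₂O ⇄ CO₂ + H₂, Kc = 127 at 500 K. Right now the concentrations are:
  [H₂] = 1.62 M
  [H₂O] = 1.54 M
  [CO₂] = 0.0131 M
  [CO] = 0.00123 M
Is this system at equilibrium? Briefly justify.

no; Q < K, reaction proceeds forward

Qc = [CO₂]·[H₂] / ([CO]·[H₂O]) = (0.0131)·(1.62) / ((0.00123)·(1.54)) = 11.2
Qc = 11.2 < Kc = 127: net forward reaction.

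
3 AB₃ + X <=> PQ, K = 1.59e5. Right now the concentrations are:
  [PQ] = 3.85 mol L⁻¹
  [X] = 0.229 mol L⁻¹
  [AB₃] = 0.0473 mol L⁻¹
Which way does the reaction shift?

at equilibrium

Q = [PQ] / ([AB₃]³·[X]) = (3.85) / ((0.0473)³·(0.229)) = 1.59e5
Q = 1.59e5 = K, so the system is already at equilibrium.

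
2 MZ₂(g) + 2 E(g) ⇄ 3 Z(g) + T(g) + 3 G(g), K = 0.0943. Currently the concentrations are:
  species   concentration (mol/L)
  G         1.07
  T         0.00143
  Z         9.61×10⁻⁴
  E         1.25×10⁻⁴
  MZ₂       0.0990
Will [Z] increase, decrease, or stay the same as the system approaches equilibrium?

Q = [Z]³·[T]·[G]³ / ([MZ₂]²·[E]²) = (9.61×10⁻⁴)³·(0.00143)·(1.07)³ / ((0.0990)²·(1.25×10⁻⁴)²) = 0.0102
Q = 0.0102 < K = 0.0943: net forward reaction.
Z is a product, so it increases.

increase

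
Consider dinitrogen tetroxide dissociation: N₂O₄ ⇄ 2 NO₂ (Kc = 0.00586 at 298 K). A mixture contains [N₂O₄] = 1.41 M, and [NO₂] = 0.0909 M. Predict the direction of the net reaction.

Qc = [NO₂]² / [N₂O₄] = (0.0909)² / (1.41) = 0.00586
Qc = 0.00586 = Kc, so the system is already at equilibrium.

no net change (already at equilibrium)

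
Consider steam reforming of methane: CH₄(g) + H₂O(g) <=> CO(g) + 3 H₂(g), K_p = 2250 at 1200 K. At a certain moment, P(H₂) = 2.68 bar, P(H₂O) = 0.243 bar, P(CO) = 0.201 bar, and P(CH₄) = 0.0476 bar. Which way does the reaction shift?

Q_p = P(CO)·P(H₂)³ / (P(CH₄)·P(H₂O)) = (0.201)·(2.68)³ / ((0.0476)·(0.243)) = 334
Q_p = 334 < K_p = 2250, so the forward reaction proceeds.

forward (toward products)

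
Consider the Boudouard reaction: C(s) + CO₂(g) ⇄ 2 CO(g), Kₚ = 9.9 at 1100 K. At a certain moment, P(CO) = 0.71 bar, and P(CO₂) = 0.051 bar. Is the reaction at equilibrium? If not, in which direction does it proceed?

no net change (already at equilibrium)

(C is a pure solid — omitted from Qₚ.)
Qₚ = P(CO)² / P(CO₂) = (0.71)² / (0.051) = 9.9
Qₚ = 9.9 = Kₚ, so the system is already at equilibrium.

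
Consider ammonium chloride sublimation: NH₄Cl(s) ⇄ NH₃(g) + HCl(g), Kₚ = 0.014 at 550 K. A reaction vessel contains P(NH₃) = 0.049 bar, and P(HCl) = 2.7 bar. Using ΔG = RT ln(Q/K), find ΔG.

ΔG = 10.3 kJ/mol

(NH₄Cl is a pure solid — omitted from Qₚ.)
Qₚ = P(NH₃)·P(HCl) = (0.049)·(2.7) = 0.132
ΔG = RT ln(Qₚ/Kₚ) = (8.314 J mol⁻¹ K⁻¹)(550 K) × ln(0.132/0.014)
   = (4.573 kJ/mol)(2.244) = 10.3 kJ/mol
ΔG > 0, so the forward reaction is non-spontaneous (proceeds in reverse).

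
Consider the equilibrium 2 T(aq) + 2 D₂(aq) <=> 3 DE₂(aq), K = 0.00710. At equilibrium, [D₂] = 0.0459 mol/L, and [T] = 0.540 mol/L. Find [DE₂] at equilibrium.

[DE₂] = 0.0163 mol/L

At equilibrium, K = [DE₂]³ / ([T]²·[D₂]²) = 0.00710.
([DE₂])³ / ((0.540)²·(0.0459)²) = 0.00710
[DE₂]³ = 4.36×10⁻⁶ ⇒ [DE₂] = 0.0163 mol/L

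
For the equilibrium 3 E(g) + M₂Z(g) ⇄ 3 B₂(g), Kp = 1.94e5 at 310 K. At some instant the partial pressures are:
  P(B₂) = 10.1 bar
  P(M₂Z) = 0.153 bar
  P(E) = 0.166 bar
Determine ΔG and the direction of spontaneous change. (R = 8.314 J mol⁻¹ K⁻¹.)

Qp = P(B₂)³ / (P(E)³·P(M₂Z)) = (10.1)³ / ((0.166)³·(0.153)) = 1.47e6
ΔG = RT ln(Qp/Kp) = (8.314 J mol⁻¹ K⁻¹)(310 K) × ln(1.47e6/1.94e5)
   = (2.577 kJ/mol)(2.025) = 5.22 kJ/mol
ΔG > 0, so the forward reaction is non-spontaneous (proceeds in reverse).

ΔG = 5.22 kJ/mol; the forward reaction is non-spontaneous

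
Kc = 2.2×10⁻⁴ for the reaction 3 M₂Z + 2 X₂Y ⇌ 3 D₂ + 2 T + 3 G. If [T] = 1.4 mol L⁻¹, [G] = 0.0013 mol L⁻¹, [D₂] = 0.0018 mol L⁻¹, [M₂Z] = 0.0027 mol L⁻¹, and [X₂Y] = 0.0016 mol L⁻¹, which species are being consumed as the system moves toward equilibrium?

Qc = [D₂]³·[T]²·[G]³ / ([M₂Z]³·[X₂Y]²) = (0.0018)³·(1.4)²·(0.0013)³ / ((0.0027)³·(0.0016)²) = 5.0×10⁻⁴
Qc = 5.0×10⁻⁴ > Kc = 2.2×10⁻⁴: net reverse reaction.

D₂, T, G (products)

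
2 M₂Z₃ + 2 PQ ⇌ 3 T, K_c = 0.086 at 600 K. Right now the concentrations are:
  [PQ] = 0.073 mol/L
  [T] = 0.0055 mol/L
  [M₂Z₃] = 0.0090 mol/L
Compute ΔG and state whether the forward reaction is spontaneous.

Q_c = [T]³ / ([M₂Z₃]²·[PQ]²) = (0.0055)³ / ((0.0090)²·(0.073)²) = 0.385
ΔG = RT ln(Q_c/K_c) = (8.314 J mol⁻¹ K⁻¹)(600 K) × ln(0.385/0.086)
   = (4.988 kJ/mol)(1.499) = 7.48 kJ/mol
ΔG > 0, so the forward reaction is non-spontaneous (proceeds in reverse).

ΔG = 7.48 kJ/mol; the forward reaction is non-spontaneous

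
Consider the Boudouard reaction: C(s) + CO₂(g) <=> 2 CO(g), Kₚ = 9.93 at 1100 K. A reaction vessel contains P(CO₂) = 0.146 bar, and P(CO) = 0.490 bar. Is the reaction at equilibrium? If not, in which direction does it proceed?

(C is a pure solid — omitted from Qₚ.)
Qₚ = P(CO)² / P(CO₂) = (0.490)² / (0.146) = 1.64
Qₚ = 1.64 < Kₚ = 9.93, so the forward reaction proceeds.

to the right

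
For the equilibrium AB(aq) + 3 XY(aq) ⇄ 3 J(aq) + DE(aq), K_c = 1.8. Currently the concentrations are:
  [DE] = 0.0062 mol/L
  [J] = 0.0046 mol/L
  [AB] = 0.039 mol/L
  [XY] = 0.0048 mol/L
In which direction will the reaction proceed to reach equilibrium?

to the right

Q_c = [J]³·[DE] / ([AB]·[XY]³) = (0.0046)³·(0.0062) / ((0.039)·(0.0048)³) = 0.14
Q_c = 0.14 < K_c = 1.8, so the forward reaction proceeds.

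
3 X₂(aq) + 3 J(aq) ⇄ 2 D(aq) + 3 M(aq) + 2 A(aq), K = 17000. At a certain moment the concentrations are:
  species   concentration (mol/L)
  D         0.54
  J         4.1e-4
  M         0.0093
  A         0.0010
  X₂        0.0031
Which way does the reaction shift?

to the left

Q = [D]²·[M]³·[A]² / ([X₂]³·[J]³) = (0.54)²·(0.0093)³·(0.0010)² / ((0.0031)³·(4.1e-4)³) = 1.1e5
Q = 1.1e5 > K = 17000, so the reverse reaction proceeds.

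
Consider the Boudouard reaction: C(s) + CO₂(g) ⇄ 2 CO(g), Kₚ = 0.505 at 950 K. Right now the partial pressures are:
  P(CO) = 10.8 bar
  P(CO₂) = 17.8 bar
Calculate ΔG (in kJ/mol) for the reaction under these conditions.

(C is a pure solid — omitted from Qₚ.)
Qₚ = P(CO)² / P(CO₂) = (10.8)² / (17.8) = 6.55
ΔG = RT ln(Qₚ/Kₚ) = (8.314 J mol⁻¹ K⁻¹)(950 K) × ln(6.55/0.505)
   = (7.898 kJ/mol)(2.563) = 20.2 kJ/mol
ΔG > 0, so the forward reaction is non-spontaneous (proceeds in reverse).

ΔG = 20.2 kJ/mol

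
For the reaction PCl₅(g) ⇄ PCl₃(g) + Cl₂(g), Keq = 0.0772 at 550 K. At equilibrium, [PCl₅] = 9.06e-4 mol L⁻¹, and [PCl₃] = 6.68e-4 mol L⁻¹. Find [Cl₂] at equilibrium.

At equilibrium, Keq = [PCl₃]·[Cl₂] / [PCl₅] = 0.0772.
(6.68e-4)·([Cl₂]) / (9.06e-4) = 0.0772
[Cl₂] = 0.105 mol L⁻¹

[Cl₂] = 0.105 mol L⁻¹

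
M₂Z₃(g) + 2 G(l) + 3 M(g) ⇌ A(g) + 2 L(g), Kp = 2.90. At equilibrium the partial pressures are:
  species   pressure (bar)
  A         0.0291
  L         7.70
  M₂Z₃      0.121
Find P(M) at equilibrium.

(G is a pure liquid — omitted from Kp.)
At equilibrium, Kp = P(A)·P(L)² / (P(M₂Z₃)·P(M)³) = 2.90.
(0.0291)·(7.70)² / ((0.121)·(P(M))³) = 2.90
P(M)³ = 4.92 ⇒ P(M) = 1.70 bar

P(M) = 1.70 bar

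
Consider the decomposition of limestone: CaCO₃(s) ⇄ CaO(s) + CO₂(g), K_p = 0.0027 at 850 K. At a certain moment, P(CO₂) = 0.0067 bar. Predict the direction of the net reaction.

(CaCO₃, CaO are pure solids — omitted from Q_p.)
Q_p = P(CO₂) = 0.0067
Q_p = 0.0067 > K_p = 0.0027, so the reverse reaction proceeds.

toward reactants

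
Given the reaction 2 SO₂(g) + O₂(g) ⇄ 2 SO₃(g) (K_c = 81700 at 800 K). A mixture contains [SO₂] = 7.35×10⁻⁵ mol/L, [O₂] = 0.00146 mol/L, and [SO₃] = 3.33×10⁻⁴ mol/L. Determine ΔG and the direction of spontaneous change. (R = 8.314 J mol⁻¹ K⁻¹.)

ΔG = -11.7 kJ/mol; the forward reaction is spontaneous

Q_c = [SO₃]² / ([SO₂]²·[O₂]) = (3.33×10⁻⁴)² / ((7.35×10⁻⁵)²·(0.00146)) = 14100
ΔG = RT ln(Q_c/K_c) = (8.314 J mol⁻¹ K⁻¹)(800 K) × ln(14100/81700)
   = (6.651 kJ/mol)(-1.757) = -11.7 kJ/mol
ΔG < 0, so the forward reaction is spontaneous (proceeds forward).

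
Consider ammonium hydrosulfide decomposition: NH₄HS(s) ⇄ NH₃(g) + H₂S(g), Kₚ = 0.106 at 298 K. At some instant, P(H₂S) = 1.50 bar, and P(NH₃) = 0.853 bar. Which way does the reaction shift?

to the left

(NH₄HS is a pure solid — omitted from Qₚ.)
Qₚ = P(NH₃)·P(H₂S) = (0.853)·(1.50) = 1.28
Qₚ = 1.28 > Kₚ = 0.106, so the reverse reaction proceeds.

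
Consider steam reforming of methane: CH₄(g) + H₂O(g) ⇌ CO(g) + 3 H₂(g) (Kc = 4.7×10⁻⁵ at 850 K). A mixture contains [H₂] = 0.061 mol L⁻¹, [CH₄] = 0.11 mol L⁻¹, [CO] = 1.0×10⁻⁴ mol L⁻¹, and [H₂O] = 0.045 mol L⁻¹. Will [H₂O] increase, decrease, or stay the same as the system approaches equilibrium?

decrease

Qc = [CO]·[H₂]³ / ([CH₄]·[H₂O]) = (1.0×10⁻⁴)·(0.061)³ / ((0.11)·(0.045)) = 4.6×10⁻⁶
Qc = 4.6×10⁻⁶ < Kc = 4.7×10⁻⁵: net forward reaction.
H₂O is a reactant, so it decreases.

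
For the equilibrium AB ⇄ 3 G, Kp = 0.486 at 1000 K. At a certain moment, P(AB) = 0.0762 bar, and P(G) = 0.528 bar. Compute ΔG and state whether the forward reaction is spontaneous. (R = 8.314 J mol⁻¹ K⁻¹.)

ΔG = 11.5 kJ/mol; the forward reaction is non-spontaneous

Qp = P(G)³ / P(AB) = (0.528)³ / (0.0762) = 1.93
ΔG = RT ln(Qp/Kp) = (8.314 J mol⁻¹ K⁻¹)(1000 K) × ln(1.93/0.486)
   = (8.314 kJ/mol)(1.379) = 11.5 kJ/mol
ΔG > 0, so the forward reaction is non-spontaneous (proceeds in reverse).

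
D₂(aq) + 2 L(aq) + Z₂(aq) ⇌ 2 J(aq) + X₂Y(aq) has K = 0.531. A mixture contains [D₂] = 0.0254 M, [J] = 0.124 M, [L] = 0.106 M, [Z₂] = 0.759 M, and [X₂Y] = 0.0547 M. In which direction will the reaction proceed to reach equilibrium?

reverse (toward reactants)

Q = [J]²·[X₂Y] / ([D₂]·[L]²·[Z₂]) = (0.124)²·(0.0547) / ((0.0254)·(0.106)²·(0.759)) = 3.88
Q = 3.88 > K = 0.531, so the reverse reaction proceeds.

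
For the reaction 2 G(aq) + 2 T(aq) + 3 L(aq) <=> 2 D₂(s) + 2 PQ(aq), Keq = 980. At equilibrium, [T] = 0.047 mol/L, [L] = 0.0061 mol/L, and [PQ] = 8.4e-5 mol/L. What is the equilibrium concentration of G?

(D₂ is a pure solid — omitted from Keq.)
At equilibrium, Keq = [PQ]² / ([G]²·[T]²·[L]³) = 980.
(8.4e-5)² / (([G])²·(0.047)²·(0.0061)³) = 980
[G]² = 0.0144 ⇒ [G] = 0.12 mol/L

[G] = 0.12 mol/L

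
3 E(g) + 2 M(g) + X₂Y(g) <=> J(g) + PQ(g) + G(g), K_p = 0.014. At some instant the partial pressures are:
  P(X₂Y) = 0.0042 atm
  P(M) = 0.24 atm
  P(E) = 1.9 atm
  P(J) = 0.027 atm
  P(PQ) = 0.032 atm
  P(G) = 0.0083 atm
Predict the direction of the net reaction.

to the right

Q_p = P(J)·P(PQ)·P(G) / (P(E)³·P(M)²·P(X₂Y)) = (0.027)·(0.032)·(0.0083) / ((1.9)³·(0.24)²·(0.0042)) = 0.0043
Q_p = 0.0043 < K_p = 0.014, so the forward reaction proceeds.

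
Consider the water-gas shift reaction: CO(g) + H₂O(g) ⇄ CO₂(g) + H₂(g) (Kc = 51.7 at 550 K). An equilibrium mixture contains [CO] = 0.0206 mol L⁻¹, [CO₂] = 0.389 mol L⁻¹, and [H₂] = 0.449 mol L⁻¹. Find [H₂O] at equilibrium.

[H₂O] = 0.164 mol L⁻¹

At equilibrium, Kc = [CO₂]·[H₂] / ([CO]·[H₂O]) = 51.7.
(0.389)·(0.449) / ((0.0206)·([H₂O])) = 51.7
[H₂O] = 0.164 mol L⁻¹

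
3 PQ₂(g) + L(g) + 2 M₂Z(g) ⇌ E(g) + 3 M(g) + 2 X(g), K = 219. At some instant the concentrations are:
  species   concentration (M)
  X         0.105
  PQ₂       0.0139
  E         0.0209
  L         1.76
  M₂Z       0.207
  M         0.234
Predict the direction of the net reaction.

Q = [E]·[M]³·[X]² / ([PQ₂]³·[L]·[M₂Z]²) = (0.0209)·(0.234)³·(0.105)² / ((0.0139)³·(1.76)·(0.207)²) = 14.6
Q = 14.6 < K = 219, so the forward reaction proceeds.

in the forward direction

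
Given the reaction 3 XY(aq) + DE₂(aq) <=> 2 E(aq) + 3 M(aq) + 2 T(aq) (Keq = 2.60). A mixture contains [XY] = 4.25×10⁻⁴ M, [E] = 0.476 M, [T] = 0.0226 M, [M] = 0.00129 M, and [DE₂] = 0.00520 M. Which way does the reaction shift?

in the forward direction

Q = [E]²·[M]³·[T]² / ([XY]³·[DE₂]) = (0.476)²·(0.00129)³·(0.0226)² / ((4.25×10⁻⁴)³·(0.00520)) = 0.622
Q = 0.622 < Keq = 2.60, so the forward reaction proceeds.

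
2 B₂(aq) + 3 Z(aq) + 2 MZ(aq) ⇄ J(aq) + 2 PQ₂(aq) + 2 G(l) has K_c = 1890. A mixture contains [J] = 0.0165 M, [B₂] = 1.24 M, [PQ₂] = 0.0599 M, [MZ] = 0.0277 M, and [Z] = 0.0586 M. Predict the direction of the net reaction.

forward (toward products)

(G is a pure liquid — omitted from Q_c.)
Q_c = [J]·[PQ₂]² / ([B₂]²·[Z]³·[MZ]²) = (0.0165)·(0.0599)² / ((1.24)²·(0.0586)³·(0.0277)²) = 249
Q_c = 249 < K_c = 1890, so the forward reaction proceeds.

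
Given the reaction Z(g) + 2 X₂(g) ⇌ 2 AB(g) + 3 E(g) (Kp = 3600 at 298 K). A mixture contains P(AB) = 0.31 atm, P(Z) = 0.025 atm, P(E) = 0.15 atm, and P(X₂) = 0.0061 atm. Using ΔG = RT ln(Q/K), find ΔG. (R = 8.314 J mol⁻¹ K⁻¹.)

ΔG = -5.78 kJ/mol

Qp = P(AB)²·P(E)³ / (P(Z)·P(X₂)²) = (0.31)²·(0.15)³ / ((0.025)·(0.0061)²) = 349
ΔG = RT ln(Qp/Kp) = (8.314 J mol⁻¹ K⁻¹)(298 K) × ln(349/3600)
   = (2.478 kJ/mol)(-2.334) = -5.78 kJ/mol
ΔG < 0, so the forward reaction is spontaneous (proceeds forward).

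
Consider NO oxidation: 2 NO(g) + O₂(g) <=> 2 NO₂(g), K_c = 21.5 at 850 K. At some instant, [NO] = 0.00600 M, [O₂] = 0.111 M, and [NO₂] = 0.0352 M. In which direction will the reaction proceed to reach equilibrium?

reverse (toward reactants)

Q_c = [NO₂]² / ([NO]²·[O₂]) = (0.0352)² / ((0.00600)²·(0.111)) = 310
Q_c = 310 > K_c = 21.5, so the reverse reaction proceeds.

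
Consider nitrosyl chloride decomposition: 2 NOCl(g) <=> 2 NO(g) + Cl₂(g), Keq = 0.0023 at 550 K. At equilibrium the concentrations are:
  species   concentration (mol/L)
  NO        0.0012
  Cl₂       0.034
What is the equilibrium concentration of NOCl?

At equilibrium, Keq = [NO]²·[Cl₂] / [NOCl]² = 0.0023.
(0.0012)²·(0.034) / ([NOCl])² = 0.0023
[NOCl]² = 2.13×10⁻⁵ ⇒ [NOCl] = 0.0046 mol/L

[NOCl] = 0.0046 mol/L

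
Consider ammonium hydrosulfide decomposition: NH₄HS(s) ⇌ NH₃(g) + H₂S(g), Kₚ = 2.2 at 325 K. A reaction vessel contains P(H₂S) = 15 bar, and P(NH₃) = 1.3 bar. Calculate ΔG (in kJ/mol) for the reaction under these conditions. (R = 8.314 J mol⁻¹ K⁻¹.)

ΔG = 5.90 kJ/mol

(NH₄HS is a pure solid — omitted from Qₚ.)
Qₚ = P(NH₃)·P(H₂S) = (1.3)·(15) = 19.5
ΔG = RT ln(Qₚ/Kₚ) = (8.314 J mol⁻¹ K⁻¹)(325 K) × ln(19.5/2.2)
   = (2.702 kJ/mol)(2.182) = 5.90 kJ/mol
ΔG > 0, so the forward reaction is non-spontaneous (proceeds in reverse).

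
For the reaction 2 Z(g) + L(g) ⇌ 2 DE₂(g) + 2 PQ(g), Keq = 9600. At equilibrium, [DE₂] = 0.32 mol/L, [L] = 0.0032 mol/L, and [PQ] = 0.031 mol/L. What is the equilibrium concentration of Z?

[Z] = 0.0018 mol/L

At equilibrium, Keq = [DE₂]²·[PQ]² / ([Z]²·[L]) = 9600.
(0.32)²·(0.031)² / (([Z])²·(0.0032)) = 9600
[Z]² = 3.20×10⁻⁶ ⇒ [Z] = 0.0018 mol/L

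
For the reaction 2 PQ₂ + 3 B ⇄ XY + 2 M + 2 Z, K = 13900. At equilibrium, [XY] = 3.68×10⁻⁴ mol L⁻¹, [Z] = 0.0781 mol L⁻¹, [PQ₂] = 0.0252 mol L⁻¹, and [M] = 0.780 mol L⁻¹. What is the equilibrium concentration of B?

At equilibrium, K = [XY]·[M]²·[Z]² / ([PQ₂]²·[B]³) = 13900.
(3.68×10⁻⁴)·(0.780)²·(0.0781)² / ((0.0252)²·([B])³) = 13900
[B]³ = 1.55×10⁻⁷ ⇒ [B] = 0.00537 mol L⁻¹

[B] = 0.00537 mol L⁻¹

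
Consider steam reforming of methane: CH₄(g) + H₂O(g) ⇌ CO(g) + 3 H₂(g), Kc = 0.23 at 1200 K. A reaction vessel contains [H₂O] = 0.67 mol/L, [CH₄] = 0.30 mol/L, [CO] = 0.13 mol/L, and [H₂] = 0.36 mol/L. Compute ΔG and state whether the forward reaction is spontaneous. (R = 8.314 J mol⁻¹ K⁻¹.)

Qc = [CO]·[H₂]³ / ([CH₄]·[H₂O]) = (0.13)·(0.36)³ / ((0.30)·(0.67)) = 0.0302
ΔG = RT ln(Qc/Kc) = (8.314 J mol⁻¹ K⁻¹)(1200 K) × ln(0.0302/0.23)
   = (9.977 kJ/mol)(-2.030) = -20.3 kJ/mol
ΔG < 0, so the forward reaction is spontaneous (proceeds forward).

ΔG = -20.3 kJ/mol; the forward reaction is spontaneous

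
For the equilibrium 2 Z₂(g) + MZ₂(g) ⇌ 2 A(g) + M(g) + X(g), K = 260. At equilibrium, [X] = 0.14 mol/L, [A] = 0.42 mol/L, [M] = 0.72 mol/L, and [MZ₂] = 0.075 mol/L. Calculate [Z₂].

[Z₂] = 0.030 mol/L

At equilibrium, K = [A]²·[M]·[X] / ([Z₂]²·[MZ₂]) = 260.
(0.42)²·(0.72)·(0.14) / (([Z₂])²·(0.075)) = 260
[Z₂]² = 9.12×10⁻⁴ ⇒ [Z₂] = 0.030 mol/L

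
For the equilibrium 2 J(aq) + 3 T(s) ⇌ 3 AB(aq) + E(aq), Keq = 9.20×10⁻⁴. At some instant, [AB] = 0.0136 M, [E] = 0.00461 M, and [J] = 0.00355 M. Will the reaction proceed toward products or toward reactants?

neither direction; the system is at equilibrium

(T is a pure solid — omitted from Q.)
Q = [AB]³·[E] / [J]² = (0.0136)³·(0.00461) / (0.00355)² = 9.20×10⁻⁴
Q = 9.20×10⁻⁴ = Keq, so the system is already at equilibrium.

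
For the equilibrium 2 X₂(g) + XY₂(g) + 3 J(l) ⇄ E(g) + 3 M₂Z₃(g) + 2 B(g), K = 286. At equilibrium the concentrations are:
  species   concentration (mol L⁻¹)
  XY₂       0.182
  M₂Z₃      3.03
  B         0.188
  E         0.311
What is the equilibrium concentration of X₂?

(J is a pure liquid — omitted from K.)
At equilibrium, K = [E]·[M₂Z₃]³·[B]² / ([X₂]²·[XY₂]) = 286.
(0.311)·(3.03)³·(0.188)² / (([X₂])²·(0.182)) = 286
[X₂]² = 0.00587 ⇒ [X₂] = 0.0766 mol L⁻¹

[X₂] = 0.0766 mol L⁻¹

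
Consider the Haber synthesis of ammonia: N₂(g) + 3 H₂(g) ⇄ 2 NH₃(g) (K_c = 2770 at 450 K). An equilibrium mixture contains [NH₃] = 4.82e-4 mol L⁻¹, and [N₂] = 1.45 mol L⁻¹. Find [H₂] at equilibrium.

[H₂] = 3.87e-4 mol L⁻¹

At equilibrium, K_c = [NH₃]² / ([N₂]·[H₂]³) = 2770.
(4.82e-4)² / ((1.45)·([H₂])³) = 2770
[H₂]³ = 5.78e-11 ⇒ [H₂] = 3.87e-4 mol L⁻¹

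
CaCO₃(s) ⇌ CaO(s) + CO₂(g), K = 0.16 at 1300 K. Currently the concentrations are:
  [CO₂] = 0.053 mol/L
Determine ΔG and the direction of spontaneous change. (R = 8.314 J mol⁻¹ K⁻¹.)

(CaCO₃, CaO are pure solids — omitted from Q.)
Q = [CO₂] = 0.0530
ΔG = RT ln(Q/K) = (8.314 J mol⁻¹ K⁻¹)(1300 K) × ln(0.0530/0.16)
   = (10.81 kJ/mol)(-1.105) = -11.9 kJ/mol
ΔG < 0, so the forward reaction is spontaneous (proceeds forward).

ΔG = -11.9 kJ/mol; the forward reaction is spontaneous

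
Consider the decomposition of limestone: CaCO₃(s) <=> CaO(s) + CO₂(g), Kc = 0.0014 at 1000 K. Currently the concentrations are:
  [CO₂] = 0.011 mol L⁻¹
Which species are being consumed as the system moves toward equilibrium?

(CaCO₃, CaO are pure solids — omitted from Qc.)
Qc = [CO₂] = 0.011
Qc = 0.011 > Kc = 0.0014: net reverse reaction.

CaO, CO₂ (products)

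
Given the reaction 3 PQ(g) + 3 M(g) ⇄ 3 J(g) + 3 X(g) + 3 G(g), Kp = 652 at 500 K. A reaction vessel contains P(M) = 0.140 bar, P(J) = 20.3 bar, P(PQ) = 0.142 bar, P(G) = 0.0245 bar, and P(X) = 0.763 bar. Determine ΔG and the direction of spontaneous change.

ΔG = 9.84 kJ/mol; the forward reaction is non-spontaneous

Qp = P(J)³·P(X)³·P(G)³ / (P(PQ)³·P(M)³) = (20.3)³·(0.763)³·(0.0245)³ / ((0.142)³·(0.140)³) = 6960
ΔG = RT ln(Qp/Kp) = (8.314 J mol⁻¹ K⁻¹)(500 K) × ln(6960/652)
   = (4.157 kJ/mol)(2.368) = 9.84 kJ/mol
ΔG > 0, so the forward reaction is non-spontaneous (proceeds in reverse).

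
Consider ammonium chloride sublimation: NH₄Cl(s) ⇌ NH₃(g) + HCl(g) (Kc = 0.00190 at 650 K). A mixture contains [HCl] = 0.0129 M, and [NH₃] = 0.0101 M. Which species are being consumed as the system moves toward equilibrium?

(NH₄Cl is a pure solid — omitted from Qc.)
Qc = [NH₃]·[HCl] = (0.0101)·(0.0129) = 1.30×10⁻⁴
Qc = 1.30×10⁻⁴ < Kc = 0.00190: net forward reaction.

NH₄Cl (reactants)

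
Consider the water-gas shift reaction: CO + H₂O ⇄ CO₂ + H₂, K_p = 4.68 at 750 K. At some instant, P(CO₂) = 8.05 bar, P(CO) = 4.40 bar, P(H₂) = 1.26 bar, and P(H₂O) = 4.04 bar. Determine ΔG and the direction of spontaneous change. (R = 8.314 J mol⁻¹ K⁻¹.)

Q_p = P(CO₂)·P(H₂) / (P(CO)·P(H₂O)) = (8.05)·(1.26) / ((4.40)·(4.04)) = 0.571
ΔG = RT ln(Q_p/K_p) = (8.314 J mol⁻¹ K⁻¹)(750 K) × ln(0.571/4.68)
   = (6.236 kJ/mol)(-2.104) = -13.1 kJ/mol
ΔG < 0, so the forward reaction is spontaneous (proceeds forward).

ΔG = -13.1 kJ/mol; the forward reaction is spontaneous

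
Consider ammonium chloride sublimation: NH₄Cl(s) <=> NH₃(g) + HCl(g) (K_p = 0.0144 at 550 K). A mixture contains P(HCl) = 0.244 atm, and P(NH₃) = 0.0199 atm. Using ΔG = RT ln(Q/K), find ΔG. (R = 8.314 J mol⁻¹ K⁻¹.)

(NH₄Cl is a pure solid — omitted from Q_p.)
Q_p = P(NH₃)·P(HCl) = (0.0199)·(0.244) = 0.00486
ΔG = RT ln(Q_p/K_p) = (8.314 J mol⁻¹ K⁻¹)(550 K) × ln(0.00486/0.0144)
   = (4.573 kJ/mol)(-1.086) = -4.97 kJ/mol
ΔG < 0, so the forward reaction is spontaneous (proceeds forward).

ΔG = -4.97 kJ/mol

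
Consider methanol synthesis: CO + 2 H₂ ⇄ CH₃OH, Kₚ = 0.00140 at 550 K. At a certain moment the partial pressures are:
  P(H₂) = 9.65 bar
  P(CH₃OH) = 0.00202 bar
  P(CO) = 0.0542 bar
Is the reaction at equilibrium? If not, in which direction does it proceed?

forward (toward products)

Qₚ = P(CH₃OH) / (P(CO)·P(H₂)²) = (0.00202) / ((0.0542)·(9.65)²) = 4.00e-4
Qₚ = 4.00e-4 < Kₚ = 0.00140, so the forward reaction proceeds.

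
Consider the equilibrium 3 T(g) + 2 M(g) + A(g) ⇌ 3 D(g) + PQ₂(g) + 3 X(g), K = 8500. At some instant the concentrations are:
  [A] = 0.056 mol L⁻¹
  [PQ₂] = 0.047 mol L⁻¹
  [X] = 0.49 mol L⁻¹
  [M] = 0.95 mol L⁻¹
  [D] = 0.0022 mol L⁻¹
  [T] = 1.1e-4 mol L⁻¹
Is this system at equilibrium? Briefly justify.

Q = [D]³·[PQ₂]·[X]³ / ([T]³·[M]²·[A]) = (0.0022)³·(0.047)·(0.49)³ / ((1.1e-4)³·(0.95)²·(0.056)) = 880
Q = 880 < K = 8500: net forward reaction.

no; Q < K, reaction proceeds forward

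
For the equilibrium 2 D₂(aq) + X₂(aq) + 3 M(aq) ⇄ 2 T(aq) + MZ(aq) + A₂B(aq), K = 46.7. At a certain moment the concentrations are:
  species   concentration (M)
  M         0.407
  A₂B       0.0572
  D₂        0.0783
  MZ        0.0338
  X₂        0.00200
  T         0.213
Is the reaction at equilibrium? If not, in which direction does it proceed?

Q = [T]²·[MZ]·[A₂B] / ([D₂]²·[X₂]·[M]³) = (0.213)²·(0.0338)·(0.0572) / ((0.0783)²·(0.00200)·(0.407)³) = 106
Q = 106 > K = 46.7, so the reverse reaction proceeds.

reverse (toward reactants)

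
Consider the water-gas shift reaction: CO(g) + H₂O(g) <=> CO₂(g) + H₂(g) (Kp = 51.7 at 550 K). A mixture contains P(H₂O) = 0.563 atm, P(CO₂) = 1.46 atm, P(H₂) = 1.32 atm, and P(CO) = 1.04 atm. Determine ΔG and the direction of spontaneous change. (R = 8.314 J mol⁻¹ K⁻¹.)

Qp = P(CO₂)·P(H₂) / (P(CO)·P(H₂O)) = (1.46)·(1.32) / ((1.04)·(0.563)) = 3.29
ΔG = RT ln(Qp/Kp) = (8.314 J mol⁻¹ K⁻¹)(550 K) × ln(3.29/51.7)
   = (4.573 kJ/mol)(-2.755) = -12.6 kJ/mol
ΔG < 0, so the forward reaction is spontaneous (proceeds forward).

ΔG = -12.6 kJ/mol; the forward reaction is spontaneous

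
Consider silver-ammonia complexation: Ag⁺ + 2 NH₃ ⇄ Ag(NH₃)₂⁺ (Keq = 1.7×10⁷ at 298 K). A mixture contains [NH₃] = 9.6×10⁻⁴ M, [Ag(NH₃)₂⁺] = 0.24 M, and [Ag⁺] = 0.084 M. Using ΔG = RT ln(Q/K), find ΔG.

ΔG = -4.22 kJ/mol

Q = [Ag(NH₃)₂⁺] / ([Ag⁺]·[NH₃]²) = (0.24) / ((0.084)·(9.6×10⁻⁴)²) = 3.10×10⁶
ΔG = RT ln(Q/Keq) = (8.314 J mol⁻¹ K⁻¹)(298 K) × ln(3.10×10⁶/1.7×10⁷)
   = (2.478 kJ/mol)(-1.702) = -4.22 kJ/mol
ΔG < 0, so the forward reaction is spontaneous (proceeds forward).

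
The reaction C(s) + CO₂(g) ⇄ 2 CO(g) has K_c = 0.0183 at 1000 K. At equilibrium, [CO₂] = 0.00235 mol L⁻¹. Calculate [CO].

[CO] = 0.00656 mol L⁻¹

(C is a pure solid — omitted from K_c.)
At equilibrium, K_c = [CO]² / [CO₂] = 0.0183.
([CO])² / (0.00235) = 0.0183
[CO]² = 4.30×10⁻⁵ ⇒ [CO] = 0.00656 mol L⁻¹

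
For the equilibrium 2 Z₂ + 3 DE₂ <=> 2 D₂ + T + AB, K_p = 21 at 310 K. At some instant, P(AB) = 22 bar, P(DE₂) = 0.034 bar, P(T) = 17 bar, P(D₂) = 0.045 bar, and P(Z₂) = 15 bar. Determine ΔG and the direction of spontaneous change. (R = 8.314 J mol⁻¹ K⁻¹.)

Q_p = P(D₂)²·P(T)·P(AB) / (P(Z₂)²·P(DE₂)³) = (0.045)²·(17)·(22) / ((15)²·(0.034)³) = 85.6
ΔG = RT ln(Q_p/K_p) = (8.314 J mol⁻¹ K⁻¹)(310 K) × ln(85.6/21)
   = (2.577 kJ/mol)(1.405) = 3.62 kJ/mol
ΔG > 0, so the forward reaction is non-spontaneous (proceeds in reverse).

ΔG = 3.62 kJ/mol; the forward reaction is non-spontaneous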